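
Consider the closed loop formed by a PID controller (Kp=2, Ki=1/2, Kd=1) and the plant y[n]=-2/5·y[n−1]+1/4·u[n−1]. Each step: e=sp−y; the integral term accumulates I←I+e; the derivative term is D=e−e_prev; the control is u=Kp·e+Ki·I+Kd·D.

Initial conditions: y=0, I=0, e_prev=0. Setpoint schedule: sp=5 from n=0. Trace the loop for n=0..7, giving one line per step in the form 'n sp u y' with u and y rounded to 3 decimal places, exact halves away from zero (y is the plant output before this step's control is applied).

0 5 17.500 0.000
1 5 -0.313 4.375
2 5 26.086 -1.828
3 5 -8.486 7.253
4 5 42.432 -5.023
5 5 -26.571 12.617
6 5 72.334 -11.690
7 5 -64.199 22.759

(exact arithmetic carried between steps; '≈' marks a value shown rounded to 6 d.p. or computed from one; I and e_prev carry over from the previous line; the table rounds u and y to 3 d.p., halves away from zero)
n=0: y=0, sp=5, e=sp−y=5; I=5, D=e−e_prev=5; u=2·5+1/2·5+1·5=17.5; next y=-2/5·0+1/4·17.5=4.375
n=1: y=4.375, sp=5, e=sp−y=0.625; I=5.625, D=e−e_prev=-4.375; u=2·0.625+1/2·5.625+1·(-4.375)=-0.3125; next y=-2/5·4.375+1/4·(-0.3125)=-1.828125
n=2: y=-1.828125, sp=5, e=sp−y=6.828125; I=12.453125, D=e−e_prev=6.203125; u=2·6.828125+1/2·12.453125+1·6.203125≈26.085938; next y=-2/5·(-1.828125)+1/4·26.085938≈7.252734
n=3: y≈7.252734, sp=5, e=sp−y≈-2.252734; I≈10.200391, D=e−e_prev≈-9.080859; u=2·(-2.252734)+1/2·10.200391+1·(-9.080859)≈-8.486133; next y=-2/5·7.252734+1/4·(-8.486133)≈-5.022627
n=4: y≈-5.022627, sp=5, e=sp−y≈10.022627; I≈20.223018, D=e−e_prev≈12.275361; u=2·10.022627+1/2·20.223018+1·12.275361≈42.432124; next y=-2/5·(-5.022627)+1/4·42.432124≈12.617082
n=5: y≈12.617082, sp=5, e=sp−y≈-7.617082; I≈12.605936, D=e−e_prev≈-17.639709; u=2·(-7.617082)+1/2·12.605936+1·(-17.639709)≈-26.570904; next y=-2/5·12.617082+1/4·(-26.570904)≈-11.689559
n=6: y≈-11.689559, sp=5, e=sp−y≈16.689559; I≈29.295495, D=e−e_prev≈24.306641; u=2·16.689559+1/2·29.295495+1·24.306641≈72.333506; next y=-2/5·(-11.689559)+1/4·72.333506≈22.759200
n=7: y≈22.759200, sp=5, e=sp−y≈-17.759200; I≈11.536295, D=e−e_prev≈-34.448759; u=2·(-17.759200)+1/2·11.536295+1·(-34.448759)≈-64.199011; next y=-2/5·22.759200+1/4·(-64.199011)≈-25.153433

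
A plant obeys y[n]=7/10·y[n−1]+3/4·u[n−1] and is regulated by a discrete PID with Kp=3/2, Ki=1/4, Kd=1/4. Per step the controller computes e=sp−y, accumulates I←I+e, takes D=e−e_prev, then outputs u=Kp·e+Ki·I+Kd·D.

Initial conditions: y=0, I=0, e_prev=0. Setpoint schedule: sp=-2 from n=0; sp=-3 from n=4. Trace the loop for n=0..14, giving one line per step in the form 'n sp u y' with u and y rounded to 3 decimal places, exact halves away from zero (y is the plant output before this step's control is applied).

(exact arithmetic carried between steps; '≈' marks a value shown rounded to 6 d.p. or computed from one; I and e_prev carry over from the previous line; the table rounds u and y to 3 d.p., halves away from zero)
n=0: y=0, sp=-2, e=sp−y=-2; I=-2, D=e−e_prev=-2; u=3/2·(-2)+1/4·(-2)+1/4·(-2)=-4; next y=7/10·0+3/4·(-4)=-3
n=1: y=-3, sp=-2, e=sp−y=1; I=-1, D=e−e_prev=3; u=3/2·1+1/4·(-1)+1/4·3=2; next y=7/10·(-3)+3/4·2=-0.6
n=2: y=-0.6, sp=-2, e=sp−y=-1.4; I=-2.4, D=e−e_prev=-2.4; u=3/2·(-1.4)+1/4·(-2.4)+1/4·(-2.4)=-3.3; next y=7/10·(-0.6)+3/4·(-3.3)=-2.895
n=3: y=-2.895, sp=-2, e=sp−y=0.895; I=-1.505, D=e−e_prev=2.295; u=3/2·0.895+1/4·(-1.505)+1/4·2.295=1.54; next y=7/10·(-2.895)+3/4·1.54=-0.8715
n=4: y=-0.8715, sp=-3, e=sp−y=-2.1285; I=-3.6335, D=e−e_prev=-3.0235; u=3/2·(-2.1285)+1/4·(-3.6335)+1/4·(-3.0235)=-4.857; next y=7/10·(-0.8715)+3/4·(-4.857)=-4.2528
n=5: y=-4.2528, sp=-3, e=sp−y=1.2528; I=-2.3807, D=e−e_prev=3.3813; u=3/2·1.2528+1/4·(-2.3807)+1/4·3.3813=2.12935; next y=7/10·(-4.2528)+3/4·2.12935≈-1.379948
n=6: y≈-1.379948, sp=-3, e=sp−y≈-1.620053; I≈-4.000753, D=e−e_prev≈-2.872853; u=3/2·(-1.620053)+1/4·(-4.000753)+1/4·(-2.872853)≈-4.14848; next y=7/10·(-1.379948)+3/4·(-4.14848)≈-4.077323
n=7: y≈-4.077323, sp=-3, e=sp−y≈1.077323; I≈-2.923429, D=e−e_prev≈2.697376; u=3/2·1.077323+1/4·(-2.923429)+1/4·2.697376≈1.559472; next y=7/10·(-4.077323)+3/4·1.559472≈-1.684523
n=8: y≈-1.684523, sp=-3, e=sp−y≈-1.315477; I≈-4.238907, D=e−e_prev≈-2.392801; u=3/2·(-1.315477)+1/4·(-4.238907)+1/4·(-2.392801)≈-3.631143; next y=7/10·(-1.684523)+3/4·(-3.631143)≈-3.902523
n=9: y≈-3.902523, sp=-3, e=sp−y≈0.902523; I≈-3.336384, D=e−e_prev≈2.218000; u=3/2·0.902523+1/4·(-3.336384)+1/4·2.218000≈1.074189; next y=7/10·(-3.902523)+3/4·1.074189≈-1.926125
n=10: y≈-1.926125, sp=-3, e=sp−y≈-1.073875; I≈-4.410259, D=e−e_prev≈-1.976398; u=3/2·(-1.073875)+1/4·(-4.410259)+1/4·(-1.976398)≈-3.207477; next y=7/10·(-1.926125)+3/4·(-3.207477)≈-3.753895
n=11: y≈-3.753895, sp=-3, e=sp−y≈0.753895; I≈-3.656364, D=e−e_prev≈1.827771; u=3/2·0.753895+1/4·(-3.656364)+1/4·1.827771≈0.673695; next y=7/10·(-3.753895)+3/4·0.673695≈-2.122456
n=12: y≈-2.122456, sp=-3, e=sp−y≈-0.877544; I≈-4.533908, D=e−e_prev≈-1.631440; u=3/2·(-0.877544)+1/4·(-4.533908)+1/4·(-1.631440)≈-2.857653; next y=7/10·(-2.122456)+3/4·(-2.857653)≈-3.628959
n=13: y≈-3.628959, sp=-3, e=sp−y≈0.628959; I≈-3.904949, D=e−e_prev≈1.506503; u=3/2·0.628959+1/4·(-3.904949)+1/4·1.506503≈0.343827; next y=7/10·(-3.628959)+3/4·0.343827≈-2.282401
n=14: y≈-2.282401, sp=-3, e=sp−y≈-0.717599; I≈-4.622548, D=e−e_prev≈-1.346558; u=3/2·(-0.717599)+1/4·(-4.622548)+1/4·(-1.346558)≈-2.568675; next y=7/10·(-2.282401)+3/4·(-2.568675)≈-3.524187

0 -2 -4.000 0.000
1 -2 2.000 -3.000
2 -2 -3.300 -0.600
3 -2 1.540 -2.895
4 -3 -4.857 -0.872
5 -3 2.129 -4.253
6 -3 -4.148 -1.380
7 -3 1.559 -4.077
8 -3 -3.631 -1.685
9 -3 1.074 -3.903
10 -3 -3.207 -1.926
11 -3 0.674 -3.754
12 -3 -2.858 -2.122
13 -3 0.344 -3.629
14 -3 -2.569 -2.282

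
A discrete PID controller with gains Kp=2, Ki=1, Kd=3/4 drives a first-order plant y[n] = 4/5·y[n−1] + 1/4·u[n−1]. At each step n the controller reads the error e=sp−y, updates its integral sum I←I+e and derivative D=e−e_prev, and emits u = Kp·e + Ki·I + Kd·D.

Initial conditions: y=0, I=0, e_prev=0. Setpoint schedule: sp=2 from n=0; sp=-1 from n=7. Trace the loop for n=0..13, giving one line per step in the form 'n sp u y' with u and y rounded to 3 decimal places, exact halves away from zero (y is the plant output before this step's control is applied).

(exact arithmetic carried between steps; '≈' marks a value shown rounded to 6 d.p. or computed from one; I and e_prev carry over from the previous line; the table rounds u and y to 3 d.p., halves away from zero)
n=0: y=0, sp=2, e=sp−y=2; I=2, D=e−e_prev=2; u=2·2+1·2+3/4·2=7.5; next y=4/5·0+1/4·7.5=1.875
n=1: y=1.875, sp=2, e=sp−y=0.125; I=2.125, D=e−e_prev=-1.875; u=2·0.125+1·2.125+3/4·(-1.875)=0.96875; next y=4/5·1.875+1/4·0.96875≈1.742188
n=2: y≈1.742188, sp=2, e=sp−y≈0.257813; I≈2.382813, D=e−e_prev≈0.132813; u=2·0.257813+1·2.382813+3/4·0.132813≈2.998047; next y=4/5·1.742188+1/4·2.998047≈2.143262
n=3: y≈2.143262, sp=2, e=sp−y≈-0.143262; I≈2.239551, D=e−e_prev≈-0.401074; u=2·(-0.143262)+1·2.239551+3/4·(-0.401074)≈1.652222; next y=4/5·2.143262+1/4·1.652222≈2.127665
n=4: y≈2.127665, sp=2, e=sp−y≈-0.127665; I≈2.111886, D=e−e_prev≈0.015597; u=2·(-0.127665)+1·2.111886+3/4·0.015597≈1.868254; next y=4/5·2.127665+1/4·1.868254≈2.169195
n=5: y≈2.169195, sp=2, e=sp−y≈-0.169195; I≈1.942691, D=e−e_prev≈-0.041531; u=2·(-0.169195)+1·1.942691+3/4·(-0.041531)≈1.573152; next y=4/5·2.169195+1/4·1.573152≈2.128644
n=6: y≈2.128644, sp=2, e=sp−y≈-0.128644; I≈1.814046, D=e−e_prev≈0.040551; u=2·(-0.128644)+1·1.814046+3/4·0.040551≈1.587171; next y=4/5·2.128644+1/4·1.587171≈2.099708
n=7: y≈2.099708, sp=-1, e=sp−y≈-3.099708; I≈-1.285662, D=e−e_prev≈-2.971064; u=2·(-3.099708)+1·(-1.285662)+3/4·(-2.971064)≈-9.713376; next y=4/5·2.099708+1/4·(-9.713376)≈-0.748577
n=8: y≈-0.748577, sp=-1, e=sp−y≈-0.251423; I≈-1.537084, D=e−e_prev≈2.848286; u=2·(-0.251423)+1·(-1.537084)+3/4·2.848286≈0.096285; next y=4/5·(-0.748577)+1/4·0.096285≈-0.574791
n=9: y≈-0.574791, sp=-1, e=sp−y≈-0.425209; I≈-1.962294, D=e−e_prev≈-0.173787; u=2·(-0.425209)+1·(-1.962294)+3/4·(-0.173787)≈-2.943052; next y=4/5·(-0.574791)+1/4·(-2.943052)≈-1.195596
n=10: y≈-1.195596, sp=-1, e=sp−y≈0.195596; I≈-1.766698, D=e−e_prev≈0.620805; u=2·0.195596+1·(-1.766698)+3/4·0.620805≈-0.909903; next y=4/5·(-1.195596)+1/4·(-0.909903)≈-1.183952
n=11: y≈-1.183952, sp=-1, e=sp−y≈0.183952; I≈-1.582746, D=e−e_prev≈-0.011643; u=2·0.183952+1·(-1.582746)+3/4·(-0.011643)≈-1.223574; next y=4/5·(-1.183952)+1/4·(-1.223574)≈-1.253055
n=12: y≈-1.253055, sp=-1, e=sp−y≈0.253055; I≈-1.329690, D=e−e_prev≈0.069103; u=2·0.253055+1·(-1.329690)+3/4·0.069103≈-0.771753; next y=4/5·(-1.253055)+1/4·(-0.771753)≈-1.195382
n=13: y≈-1.195382, sp=-1, e=sp−y≈0.195382; I≈-1.134308, D=e−e_prev≈-0.057673; u=2·0.195382+1·(-1.134308)+3/4·(-0.057673)≈-0.786798; next y=4/5·(-1.195382)+1/4·(-0.786798)≈-1.153005

0 2 7.500 0.000
1 2 0.969 1.875
2 2 2.998 1.742
3 2 1.652 2.143
4 2 1.868 2.128
5 2 1.573 2.169
6 2 1.587 2.129
7 -1 -9.713 2.100
8 -1 0.096 -0.749
9 -1 -2.943 -0.575
10 -1 -0.910 -1.196
11 -1 -1.224 -1.184
12 -1 -0.772 -1.253
13 -1 -0.787 -1.195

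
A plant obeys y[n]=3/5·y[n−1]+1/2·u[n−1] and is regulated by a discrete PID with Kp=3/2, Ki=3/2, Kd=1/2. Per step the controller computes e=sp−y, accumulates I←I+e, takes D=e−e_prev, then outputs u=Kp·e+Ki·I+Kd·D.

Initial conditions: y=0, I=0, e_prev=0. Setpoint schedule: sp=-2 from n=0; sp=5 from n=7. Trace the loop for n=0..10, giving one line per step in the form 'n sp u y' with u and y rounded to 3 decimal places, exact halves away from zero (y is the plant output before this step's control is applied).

(exact arithmetic carried between steps; '≈' marks a value shown rounded to 6 d.p. or computed from one; I and e_prev carry over from the previous line; the table rounds u and y to 3 d.p., halves away from zero)
n=0: y=0, sp=-2, e=sp−y=-2; I=-2, D=e−e_prev=-2; u=3/2·(-2)+3/2·(-2)+1/2·(-2)=-7; next y=3/5·0+1/2·(-7)=-3.5
n=1: y=-3.5, sp=-2, e=sp−y=1.5; I=-0.5, D=e−e_prev=3.5; u=3/2·1.5+3/2·(-0.5)+1/2·3.5=3.25; next y=3/5·(-3.5)+1/2·3.25=-0.475
n=2: y=-0.475, sp=-2, e=sp−y=-1.525; I=-2.025, D=e−e_prev=-3.025; u=3/2·(-1.525)+3/2·(-2.025)+1/2·(-3.025)=-6.8375; next y=3/5·(-0.475)+1/2·(-6.8375)=-3.70375
n=3: y=-3.70375, sp=-2, e=sp−y=1.70375; I=-0.32125, D=e−e_prev=3.22875; u=3/2·1.70375+3/2·(-0.32125)+1/2·3.22875=3.688125; next y=3/5·(-3.70375)+1/2·3.688125≈-0.378188
n=4: y≈-0.378188, sp=-2, e=sp−y≈-1.621813; I≈-1.943063, D=e−e_prev≈-3.325563; u=3/2·(-1.621813)+3/2·(-1.943063)+1/2·(-3.325563)≈-7.010094; next y=3/5·(-0.378188)+1/2·(-7.010094)≈-3.731959
n=5: y≈-3.731959, sp=-2, e=sp−y≈1.731959; I≈-0.211103, D=e−e_prev≈3.353772; u=3/2·1.731959+3/2·(-0.211103)+1/2·3.353772≈3.958170; next y=3/5·(-3.731959)+1/2·3.958170≈-0.260090
n=6: y≈-0.260090, sp=-2, e=sp−y≈-1.739910; I≈-1.951013, D=e−e_prev≈-3.471869; u=3/2·(-1.739910)+3/2·(-1.951013)+1/2·(-3.471869)≈-7.272318; next y=3/5·(-0.260090)+1/2·(-7.272318)≈-3.792213
n=7: y≈-3.792213, sp=5, e=sp−y≈8.792213; I≈6.841200, D=e−e_prev≈10.532123; u=3/2·8.792213+3/2·6.841200+1/2·10.532123≈28.716182; next y=3/5·(-3.792213)+1/2·28.716182≈12.082763
n=8: y≈12.082763, sp=5, e=sp−y≈-7.082763; I≈-0.241563, D=e−e_prev≈-15.874976; u=3/2·(-7.082763)+3/2·(-0.241563)+1/2·(-15.874976)≈-18.923976; next y=3/5·12.082763+1/2·(-18.923976)≈-2.212330
n=9: y≈-2.212330, sp=5, e=sp−y≈7.212330; I≈6.970768, D=e−e_prev≈14.295093; u=3/2·7.212330+3/2·6.970768+1/2·14.295093≈28.422194; next y=3/5·(-2.212330)+1/2·28.422194≈12.883699
n=10: y≈12.883699, sp=5, e=sp−y≈-7.883699; I≈-0.912931, D=e−e_prev≈-15.096029; u=3/2·(-7.883699)+3/2·(-0.912931)+1/2·(-15.096029)≈-20.742959; next y=3/5·12.883699+1/2·(-20.742959)≈-2.641260

0 -2 -7.000 0.000
1 -2 3.250 -3.500
2 -2 -6.838 -0.475
3 -2 3.688 -3.704
4 -2 -7.010 -0.378
5 -2 3.958 -3.732
6 -2 -7.272 -0.260
7 5 28.716 -3.792
8 5 -18.924 12.083
9 5 28.422 -2.212
10 5 -20.743 12.884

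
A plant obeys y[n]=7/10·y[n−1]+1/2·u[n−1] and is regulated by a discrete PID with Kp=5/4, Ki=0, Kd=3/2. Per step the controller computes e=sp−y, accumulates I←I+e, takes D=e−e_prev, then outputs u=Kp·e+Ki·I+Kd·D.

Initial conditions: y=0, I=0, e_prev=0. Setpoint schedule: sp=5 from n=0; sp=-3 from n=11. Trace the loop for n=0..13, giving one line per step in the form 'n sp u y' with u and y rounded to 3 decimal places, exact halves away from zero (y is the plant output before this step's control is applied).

0 5 13.750 0.000
1 5 -12.656 6.875
2 5 20.730 -1.516
3 5 -21.610 9.304
4 5 32.010 -4.292
5 5 -35.939 13.000
6 5 50.141 -8.869
7 5 -58.925 18.862
8 5 79.255 -16.259
9 5 -95.816 28.246
10 5 125.992 -28.136
11 -3 -177.032 43.301
12 -3 221.266 -58.205
13 -3 -283.253 69.889

(exact arithmetic carried between steps; '≈' marks a value shown rounded to 6 d.p. or computed from one; I and e_prev carry over from the previous line; the table rounds u and y to 3 d.p., halves away from zero)
n=0: y=0, sp=5, e=sp−y=5; I=5, D=e−e_prev=5; u=5/4·5+0·5+3/2·5=13.75; next y=7/10·0+1/2·13.75=6.875
n=1: y=6.875, sp=5, e=sp−y=-1.875; I=3.125, D=e−e_prev=-6.875; u=5/4·(-1.875)+0·3.125+3/2·(-6.875)=-12.65625; next y=7/10·6.875+1/2·(-12.65625)=-1.515625
n=2: y=-1.515625, sp=5, e=sp−y=6.515625; I=9.640625, D=e−e_prev=8.390625; u=5/4·6.515625+0·9.640625+3/2·8.390625≈20.730469; next y=7/10·(-1.515625)+1/2·20.730469≈9.304297
n=3: y≈9.304297, sp=5, e=sp−y≈-4.304297; I≈5.336328, D=e−e_prev≈-10.819922; u=5/4·(-4.304297)+0·5.336328+3/2·(-10.819922)≈-21.610254; next y=7/10·9.304297+1/2·(-21.610254)≈-4.292119
n=4: y≈-4.292119, sp=5, e=sp−y≈9.292119; I≈14.628447, D=e−e_prev≈13.596416; u=5/4·9.292119+0·14.628447+3/2·13.596416≈32.009773; next y=7/10·(-4.292119)+1/2·32.009773≈13.000403
n=5: y≈13.000403, sp=5, e=sp−y≈-8.000403; I≈6.628044, D=e−e_prev≈-17.292522; u=5/4·(-8.000403)+0·6.628044+3/2·(-17.292522)≈-35.939287; next y=7/10·13.000403+1/2·(-35.939287)≈-8.869361
n=6: y≈-8.869361, sp=5, e=sp−y≈13.869361; I≈20.497406, D=e−e_prev≈21.869765; u=5/4·13.869361+0·20.497406+3/2·21.869765≈50.141349; next y=7/10·(-8.869361)+1/2·50.141349≈18.862121
n=7: y≈18.862121, sp=5, e=sp−y≈-13.862121; I≈6.635284, D=e−e_prev≈-27.731483; u=5/4·(-13.862121)+0·6.635284+3/2·(-27.731483)≈-58.924876; next y=7/10·18.862121+1/2·(-58.924876)≈-16.258953
n=8: y≈-16.258953, sp=5, e=sp−y≈21.258953; I≈27.894237, D=e−e_prev≈35.121074; u=5/4·21.258953+0·27.894237+3/2·35.121074≈79.255302; next y=7/10·(-16.258953)+1/2·79.255302≈28.246384
n=9: y≈28.246384, sp=5, e=sp−y≈-23.246384; I≈4.647853, D=e−e_prev≈-44.505337; u=5/4·(-23.246384)+0·4.647853+3/2·(-44.505337)≈-95.815986; next y=7/10·28.246384+1/2·(-95.815986)≈-28.135524
n=10: y≈-28.135524, sp=5, e=sp−y≈33.135524; I≈37.783377, D=e−e_prev≈56.381908; u=5/4·33.135524+0·37.783377+3/2·56.381908≈125.992267; next y=7/10·(-28.135524)+1/2·125.992267≈43.301267
n=11: y≈43.301267, sp=-3, e=sp−y≈-46.301267; I≈-8.517890, D=e−e_prev≈-79.436791; u=5/4·(-46.301267)+0·(-8.517890)+3/2·(-79.436791)≈-177.031770; next y=7/10·43.301267+1/2·(-177.031770)≈-58.204998
n=12: y≈-58.204998, sp=-3, e=sp−y≈55.204998; I≈46.687108, D=e−e_prev≈101.506265; u=5/4·55.204998+0·46.687108+3/2·101.506265≈221.265645; next y=7/10·(-58.204998)+1/2·221.265645≈69.889324
n=13: y≈69.889324, sp=-3, e=sp−y≈-72.889324; I≈-26.202215, D=e−e_prev≈-128.094322; u=5/4·(-72.889324)+0·(-26.202215)+3/2·(-128.094322)≈-283.253138; next y=7/10·69.889324+1/2·(-283.253138)≈-92.704042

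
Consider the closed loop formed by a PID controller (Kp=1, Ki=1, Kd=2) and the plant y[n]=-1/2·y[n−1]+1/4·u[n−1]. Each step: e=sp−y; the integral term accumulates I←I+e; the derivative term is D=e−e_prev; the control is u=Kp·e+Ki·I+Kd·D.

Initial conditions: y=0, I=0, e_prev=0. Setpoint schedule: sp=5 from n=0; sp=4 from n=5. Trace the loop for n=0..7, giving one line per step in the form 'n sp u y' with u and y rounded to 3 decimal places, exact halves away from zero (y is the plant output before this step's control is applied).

0 5 20.000 0.000
1 5 -5.000 5.000
2 5 40.000 -3.750
3 5 -31.250 11.875
4 5 95.625 -13.750
5 4 -119.000 30.781
6 4 248.969 -45.141
7 4 -373.547 84.813

(exact arithmetic carried between steps; '≈' marks a value shown rounded to 6 d.p. or computed from one; I and e_prev carry over from the previous line; the table rounds u and y to 3 d.p., halves away from zero)
n=0: y=0, sp=5, e=sp−y=5; I=5, D=e−e_prev=5; u=1·5+1·5+2·5=20; next y=-1/2·0+1/4·20=5
n=1: y=5, sp=5, e=sp−y=0; I=5, D=e−e_prev=-5; u=1·0+1·5+2·(-5)=-5; next y=-1/2·5+1/4·(-5)=-3.75
n=2: y=-3.75, sp=5, e=sp−y=8.75; I=13.75, D=e−e_prev=8.75; u=1·8.75+1·13.75+2·8.75=40; next y=-1/2·(-3.75)+1/4·40=11.875
n=3: y=11.875, sp=5, e=sp−y=-6.875; I=6.875, D=e−e_prev=-15.625; u=1·(-6.875)+1·6.875+2·(-15.625)=-31.25; next y=-1/2·11.875+1/4·(-31.25)=-13.75
n=4: y=-13.75, sp=5, e=sp−y=18.75; I=25.625, D=e−e_prev=25.625; u=1·18.75+1·25.625+2·25.625=95.625; next y=-1/2·(-13.75)+1/4·95.625=30.78125
n=5: y=30.78125, sp=4, e=sp−y=-26.78125; I=-1.15625, D=e−e_prev=-45.53125; u=1·(-26.78125)+1·(-1.15625)+2·(-45.53125)=-119; next y=-1/2·30.78125+1/4·(-119)=-45.140625
n=6: y=-45.140625, sp=4, e=sp−y=49.140625; I=47.984375, D=e−e_prev=75.921875; u=1·49.140625+1·47.984375+2·75.921875=248.96875; next y=-1/2·(-45.140625)+1/4·248.96875=84.8125
n=7: y=84.8125, sp=4, e=sp−y=-80.8125; I=-32.828125, D=e−e_prev=-129.953125; u=1·(-80.8125)+1·(-32.828125)+2·(-129.953125)=-373.546875; next y=-1/2·84.8125+1/4·(-373.546875)≈-135.792969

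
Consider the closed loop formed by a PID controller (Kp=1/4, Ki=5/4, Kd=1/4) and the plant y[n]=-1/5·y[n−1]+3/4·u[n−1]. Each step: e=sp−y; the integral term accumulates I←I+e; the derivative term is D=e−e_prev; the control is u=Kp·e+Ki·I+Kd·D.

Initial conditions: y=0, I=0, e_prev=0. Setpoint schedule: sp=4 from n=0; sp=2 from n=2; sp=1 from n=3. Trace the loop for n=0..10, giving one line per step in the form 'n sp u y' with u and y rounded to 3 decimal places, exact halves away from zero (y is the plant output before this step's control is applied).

0 4 7.000 0.000
1 4 1.813 5.250
2 2 6.709 0.309
3 1 -1.819 4.970
4 1 7.458 -2.358
5 1 -4.917 6.065
6 1 10.047 -4.900
7 1 -8.796 8.515
8 1 14.591 -8.300
9 1 -14.569 12.603
10 1 21.741 -13.447

(exact arithmetic carried between steps; '≈' marks a value shown rounded to 6 d.p. or computed from one; I and e_prev carry over from the previous line; the table rounds u and y to 3 d.p., halves away from zero)
n=0: y=0, sp=4, e=sp−y=4; I=4, D=e−e_prev=4; u=1/4·4+5/4·4+1/4·4=7; next y=-1/5·0+3/4·7=5.25
n=1: y=5.25, sp=4, e=sp−y=-1.25; I=2.75, D=e−e_prev=-5.25; u=1/4·(-1.25)+5/4·2.75+1/4·(-5.25)=1.8125; next y=-1/5·5.25+3/4·1.8125=0.309375
n=2: y=0.309375, sp=2, e=sp−y=1.690625; I=4.440625, D=e−e_prev=2.940625; u=1/4·1.690625+5/4·4.440625+1/4·2.940625≈6.708594; next y=-1/5·0.309375+3/4·6.708594≈4.969570
n=3: y≈4.969570, sp=1, e=sp−y≈-3.969570; I≈0.471055, D=e−e_prev≈-5.660195; u=1/4·(-3.969570)+5/4·0.471055+1/4·(-5.660195)≈-1.818623; next y=-1/5·4.969570+3/4·(-1.818623)≈-2.357881
n=4: y≈-2.357881, sp=1, e=sp−y≈3.357881; I≈3.828936, D=e−e_prev≈7.327452; u=1/4·3.357881+5/4·3.828936+1/4·7.327452≈7.457503; next y=-1/5·(-2.357881)+3/4·7.457503≈6.064704
n=5: y≈6.064704, sp=1, e=sp−y≈-5.064704; I≈-1.235768, D=e−e_prev≈-8.422585; u=1/4·(-5.064704)+5/4·(-1.235768)+1/4·(-8.422585)≈-4.916532; next y=-1/5·6.064704+3/4·(-4.916532)≈-4.900340
n=6: y≈-4.900340, sp=1, e=sp−y≈5.900340; I≈4.664572, D=e−e_prev≈10.965043; u=1/4·5.900340+5/4·4.664572+1/4·10.965043≈10.047061; next y=-1/5·(-4.900340)+3/4·10.047061≈8.515363
n=7: y≈8.515363, sp=1, e=sp−y≈-7.515363; I≈-2.850791, D=e−e_prev≈-13.415703; u=1/4·(-7.515363)+5/4·(-2.850791)+1/4·(-13.415703)≈-8.796256; next y=-1/5·8.515363+3/4·(-8.796256)≈-8.300265
n=8: y≈-8.300265, sp=1, e=sp−y≈9.300265; I≈6.449473, D=e−e_prev≈16.815628; u=1/4·9.300265+5/4·6.449473+1/4·16.815628≈14.590815; next y=-1/5·(-8.300265)+3/4·14.590815≈12.603164
n=9: y≈12.603164, sp=1, e=sp−y≈-11.603164; I≈-5.153691, D=e−e_prev≈-20.903429; u=1/4·(-11.603164)+5/4·(-5.153691)+1/4·(-20.903429)≈-14.568762; next y=-1/5·12.603164+3/4·(-14.568762)≈-13.447204
n=10: y≈-13.447204, sp=1, e=sp−y≈14.447204; I≈9.293513, D=e−e_prev≈26.050368; u=1/4·14.447204+5/4·9.293513+1/4·26.050368≈21.741284; next y=-1/5·(-13.447204)+3/4·21.741284≈18.995404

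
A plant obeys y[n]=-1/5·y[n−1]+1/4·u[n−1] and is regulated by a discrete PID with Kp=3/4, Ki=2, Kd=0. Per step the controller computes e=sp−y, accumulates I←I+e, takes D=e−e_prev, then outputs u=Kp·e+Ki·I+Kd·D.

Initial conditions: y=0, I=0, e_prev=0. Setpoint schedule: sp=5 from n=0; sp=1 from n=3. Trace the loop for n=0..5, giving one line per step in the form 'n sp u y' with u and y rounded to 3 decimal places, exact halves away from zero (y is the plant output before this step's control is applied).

0 5 13.750 0.000
1 5 14.297 3.438
2 5 18.937 2.887
3 1 8.670 4.157
4 1 10.113 1.336
5 1 6.898 2.261

(exact arithmetic carried between steps; '≈' marks a value shown rounded to 6 d.p. or computed from one; I and e_prev carry over from the previous line; the table rounds u and y to 3 d.p., halves away from zero)
n=0: y=0, sp=5, e=sp−y=5; I=5, D=e−e_prev=5; u=3/4·5+2·5+0·5=13.75; next y=-1/5·0+1/4·13.75=3.4375
n=1: y=3.4375, sp=5, e=sp−y=1.5625; I=6.5625, D=e−e_prev=-3.4375; u=3/4·1.5625+2·6.5625+0·(-3.4375)=14.296875; next y=-1/5·3.4375+1/4·14.296875≈2.886719
n=2: y≈2.886719, sp=5, e=sp−y≈2.113281; I≈8.675781, D=e−e_prev≈0.550781; u=3/4·2.113281+2·8.675781+0·0.550781≈18.936523; next y=-1/5·2.886719+1/4·18.936523≈4.156787
n=3: y≈4.156787, sp=1, e=sp−y≈-3.156787; I≈5.518994, D=e−e_prev≈-5.270068; u=3/4·(-3.156787)+2·5.518994+0·(-5.270068)≈8.670398; next y=-1/5·4.156787+1/4·8.670398≈1.336242
n=4: y≈1.336242, sp=1, e=sp−y≈-0.336242; I≈5.182752, D=e−e_prev≈2.820545; u=3/4·(-0.336242)+2·5.182752+0·2.820545≈10.113323; next y=-1/5·1.336242+1/4·10.113323≈2.261082
n=5: y≈2.261082, sp=1, e=sp−y≈-1.261082; I≈3.921670, D=e−e_prev≈-0.924840; u=3/4·(-1.261082)+2·3.921670+0·(-0.924840)≈6.897528; next y=-1/5·2.261082+1/4·6.897528≈1.272166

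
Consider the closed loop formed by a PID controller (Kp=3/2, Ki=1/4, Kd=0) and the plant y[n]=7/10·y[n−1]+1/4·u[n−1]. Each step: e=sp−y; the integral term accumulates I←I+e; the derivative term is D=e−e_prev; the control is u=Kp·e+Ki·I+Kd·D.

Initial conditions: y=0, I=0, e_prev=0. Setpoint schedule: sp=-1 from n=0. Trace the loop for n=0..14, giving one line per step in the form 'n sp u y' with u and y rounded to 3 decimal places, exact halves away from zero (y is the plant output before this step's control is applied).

(exact arithmetic carried between steps; '≈' marks a value shown rounded to 6 d.p. or computed from one; I and e_prev carry over from the previous line; the table rounds u and y to 3 d.p., halves away from zero)
n=0: y=0, sp=-1, e=sp−y=-1; I=-1, D=e−e_prev=-1; u=3/2·(-1)+1/4·(-1)+0·(-1)=-1.75; next y=7/10·0+1/4·(-1.75)=-0.4375
n=1: y=-0.4375, sp=-1, e=sp−y=-0.5625; I=-1.5625, D=e−e_prev=0.4375; u=3/2·(-0.5625)+1/4·(-1.5625)+0·0.4375=-1.234375; next y=7/10·(-0.4375)+1/4·(-1.234375)≈-0.614844
n=2: y≈-0.614844, sp=-1, e=sp−y≈-0.385156; I≈-1.947656, D=e−e_prev≈0.177344; u=3/2·(-0.385156)+1/4·(-1.947656)+0·0.177344≈-1.064648; next y=7/10·(-0.614844)+1/4·(-1.064648)≈-0.696553
n=3: y≈-0.696553, sp=-1, e=sp−y≈-0.303447; I≈-2.251104, D=e−e_prev≈0.081709; u=3/2·(-0.303447)+1/4·(-2.251104)+0·0.081709≈-1.017947; next y=7/10·(-0.696553)+1/4·(-1.017947)≈-0.742074
n=4: y≈-0.742074, sp=-1, e=sp−y≈-0.257926; I≈-2.509030, D=e−e_prev≈0.045521; u=3/2·(-0.257926)+1/4·(-2.509030)+0·0.045521≈-1.014147; next y=7/10·(-0.742074)+1/4·(-1.014147)≈-0.772988
n=5: y≈-0.772988, sp=-1, e=sp−y≈-0.227012; I≈-2.736042, D=e−e_prev≈0.030915; u=3/2·(-0.227012)+1/4·(-2.736042)+0·0.030915≈-1.024528; next y=7/10·(-0.772988)+1/4·(-1.024528)≈-0.797224
n=6: y≈-0.797224, sp=-1, e=sp−y≈-0.202776; I≈-2.938818, D=e−e_prev≈0.024236; u=3/2·(-0.202776)+1/4·(-2.938818)+0·0.024236≈-1.038869; next y=7/10·(-0.797224)+1/4·(-1.038869)≈-0.817774
n=7: y≈-0.817774, sp=-1, e=sp−y≈-0.182226; I≈-3.121044, D=e−e_prev≈0.020550; u=3/2·(-0.182226)+1/4·(-3.121044)+0·0.020550≈-1.053600; next y=7/10·(-0.817774)+1/4·(-1.053600)≈-0.835842
n=8: y≈-0.835842, sp=-1, e=sp−y≈-0.164158; I≈-3.285202, D=e−e_prev≈0.018068; u=3/2·(-0.164158)+1/4·(-3.285202)+0·0.018068≈-1.067538; next y=7/10·(-0.835842)+1/4·(-1.067538)≈-0.851974
n=9: y≈-0.851974, sp=-1, e=sp−y≈-0.148026; I≈-3.433229, D=e−e_prev≈0.016132; u=3/2·(-0.148026)+1/4·(-3.433229)+0·0.016132≈-1.080347; next y=7/10·(-0.851974)+1/4·(-1.080347)≈-0.866468
n=10: y≈-0.866468, sp=-1, e=sp−y≈-0.133532; I≈-3.566760, D=e−e_prev≈0.014495; u=3/2·(-0.133532)+1/4·(-3.566760)+0·0.014495≈-1.091988; next y=7/10·(-0.866468)+1/4·(-1.091988)≈-0.879525
n=11: y≈-0.879525, sp=-1, e=sp−y≈-0.120475; I≈-3.687236, D=e−e_prev≈0.013056; u=3/2·(-0.120475)+1/4·(-3.687236)+0·0.013056≈-1.102522; next y=7/10·(-0.879525)+1/4·(-1.102522)≈-0.891298
n=12: y≈-0.891298, sp=-1, e=sp−y≈-0.108702; I≈-3.795938, D=e−e_prev≈0.011773; u=3/2·(-0.108702)+1/4·(-3.795938)+0·0.011773≈-1.112038; next y=7/10·(-0.891298)+1/4·(-1.112038)≈-0.901918
n=13: y≈-0.901918, sp=-1, e=sp−y≈-0.098082; I≈-3.894020, D=e−e_prev≈0.010620; u=3/2·(-0.098082)+1/4·(-3.894020)+0·0.010620≈-1.120628; next y=7/10·(-0.901918)+1/4·(-1.120628)≈-0.911500
n=14: y≈-0.911500, sp=-1, e=sp−y≈-0.088500; I≈-3.982520, D=e−e_prev≈0.009582; u=3/2·(-0.088500)+1/4·(-3.982520)+0·0.009582≈-1.128381; next y=7/10·(-0.911500)+1/4·(-1.128381)≈-0.920145

0 -1 -1.750 0.000
1 -1 -1.234 -0.438
2 -1 -1.065 -0.615
3 -1 -1.018 -0.697
4 -1 -1.014 -0.742
5 -1 -1.025 -0.773
6 -1 -1.039 -0.797
7 -1 -1.054 -0.818
8 -1 -1.068 -0.836
9 -1 -1.080 -0.852
10 -1 -1.092 -0.866
11 -1 -1.103 -0.880
12 -1 -1.112 -0.891
13 -1 -1.121 -0.902
14 -1 -1.128 -0.911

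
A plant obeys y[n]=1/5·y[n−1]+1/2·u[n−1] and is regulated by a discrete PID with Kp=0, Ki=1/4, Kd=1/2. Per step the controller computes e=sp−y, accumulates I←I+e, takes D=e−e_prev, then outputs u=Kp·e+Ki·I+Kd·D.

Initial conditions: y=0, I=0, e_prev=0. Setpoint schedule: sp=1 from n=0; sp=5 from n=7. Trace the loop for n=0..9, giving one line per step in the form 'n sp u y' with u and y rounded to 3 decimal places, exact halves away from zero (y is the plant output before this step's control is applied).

(exact arithmetic carried between steps; '≈' marks a value shown rounded to 6 d.p. or computed from one; I and e_prev carry over from the previous line; the table rounds u and y to 3 d.p., halves away from zero)
n=0: y=0, sp=1, e=sp−y=1; I=1, D=e−e_prev=1; u=0·1+1/4·1+1/2·1=0.75; next y=1/5·0+1/2·0.75=0.375
n=1: y=0.375, sp=1, e=sp−y=0.625; I=1.625, D=e−e_prev=-0.375; u=0·0.625+1/4·1.625+1/2·(-0.375)=0.21875; next y=1/5·0.375+1/2·0.21875=0.184375
n=2: y=0.184375, sp=1, e=sp−y=0.815625; I=2.440625, D=e−e_prev=0.190625; u=0·0.815625+1/4·2.440625+1/2·0.190625≈0.705469; next y=1/5·0.184375+1/2·0.705469≈0.389609
n=3: y≈0.389609, sp=1, e=sp−y≈0.610391; I≈3.051016, D=e−e_prev≈-0.205234; u=0·0.610391+1/4·3.051016+1/2·(-0.205234)≈0.660137; next y=1/5·0.389609+1/2·0.660137≈0.407990
n=4: y≈0.407990, sp=1, e=sp−y≈0.592010; I≈3.643025, D=e−e_prev≈-0.018381; u=0·0.592010+1/4·3.643025+1/2·(-0.018381)≈0.901566; next y=1/5·0.407990+1/2·0.901566≈0.532381
n=5: y≈0.532381, sp=1, e=sp−y≈0.467619; I≈4.110644, D=e−e_prev≈-0.124391; u=0·0.467619+1/4·4.110644+1/2·(-0.124391)≈0.965466; next y=1/5·0.532381+1/2·0.965466≈0.589209
n=6: y≈0.589209, sp=1, e=sp−y≈0.410791; I≈4.521435, D=e−e_prev≈-0.056828; u=0·0.410791+1/4·4.521435+1/2·(-0.056828)≈1.101945; next y=1/5·0.589209+1/2·1.101945≈0.668814
n=7: y≈0.668814, sp=5, e=sp−y≈4.331186; I≈8.852621, D=e−e_prev≈3.920395; u=0·4.331186+1/4·8.852621+1/2·3.920395≈4.173353; next y=1/5·0.668814+1/2·4.173353≈2.220439
n=8: y≈2.220439, sp=5, e=sp−y≈2.779561; I≈11.632182, D=e−e_prev≈-1.551625; u=0·2.779561+1/4·11.632182+1/2·(-1.551625)≈2.132233; next y=1/5·2.220439+1/2·2.132233≈1.510204
n=9: y≈1.510204, sp=5, e=sp−y≈3.489796; I≈15.121978, D=e−e_prev≈0.710235; u=0·3.489796+1/4·15.121978+1/2·0.710235≈4.135612; next y=1/5·1.510204+1/2·4.135612≈2.369847

0 1 0.750 0.000
1 1 0.219 0.375
2 1 0.705 0.184
3 1 0.660 0.390
4 1 0.902 0.408
5 1 0.965 0.532
6 1 1.102 0.589
7 5 4.173 0.669
8 5 2.132 2.220
9 5 4.136 1.510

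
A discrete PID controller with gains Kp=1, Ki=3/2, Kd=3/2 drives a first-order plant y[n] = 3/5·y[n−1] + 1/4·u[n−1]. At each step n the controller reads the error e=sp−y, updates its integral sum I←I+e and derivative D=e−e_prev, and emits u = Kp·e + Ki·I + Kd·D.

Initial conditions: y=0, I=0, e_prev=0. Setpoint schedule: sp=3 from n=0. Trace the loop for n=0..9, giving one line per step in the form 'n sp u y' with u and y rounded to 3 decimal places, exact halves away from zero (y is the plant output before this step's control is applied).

(exact arithmetic carried between steps; '≈' marks a value shown rounded to 6 d.p. or computed from one; I and e_prev carry over from the previous line; the table rounds u and y to 3 d.p., halves away from zero)
n=0: y=0, sp=3, e=sp−y=3; I=3, D=e−e_prev=3; u=1·3+3/2·3+3/2·3=12; next y=3/5·0+1/4·12=3
n=1: y=3, sp=3, e=sp−y=0; I=3, D=e−e_prev=-3; u=1·0+3/2·3+3/2·(-3)=0; next y=3/5·3+1/4·0=1.8
n=2: y=1.8, sp=3, e=sp−y=1.2; I=4.2, D=e−e_prev=1.2; u=1·1.2+3/2·4.2+3/2·1.2=9.3; next y=3/5·1.8+1/4·9.3=3.405
n=3: y=3.405, sp=3, e=sp−y=-0.405; I=3.795, D=e−e_prev=-1.605; u=1·(-0.405)+3/2·3.795+3/2·(-1.605)=2.88; next y=3/5·3.405+1/4·2.88=2.763
n=4: y=2.763, sp=3, e=sp−y=0.237; I=4.032, D=e−e_prev=0.642; u=1·0.237+3/2·4.032+3/2·0.642=7.248; next y=3/5·2.763+1/4·7.248=3.4698
n=5: y=3.4698, sp=3, e=sp−y=-0.4698; I=3.5622, D=e−e_prev=-0.7068; u=1·(-0.4698)+3/2·3.5622+3/2·(-0.7068)=3.8133; next y=3/5·3.4698+1/4·3.8133=3.035205
n=6: y=3.035205, sp=3, e=sp−y=-0.035205; I=3.526995, D=e−e_prev=0.434595; u=1·(-0.035205)+3/2·3.526995+3/2·0.434595=5.90718; next y=3/5·3.035205+1/4·5.90718=3.297918
n=7: y=3.297918, sp=3, e=sp−y=-0.297918; I=3.229077, D=e−e_prev=-0.262713; u=1·(-0.297918)+3/2·3.229077+3/2·(-0.262713)=4.151628; next y=3/5·3.297918+1/4·4.151628≈3.016658
n=8: y≈3.016658, sp=3, e=sp−y≈-0.016658; I≈3.212419, D=e−e_prev≈0.281260; u=1·(-0.016658)+3/2·3.212419+3/2·0.281260≈5.223861; next y=3/5·3.016658+1/4·5.223861≈3.115960
n=9: y≈3.115960, sp=3, e=sp−y≈-0.115960; I≈3.096459, D=e−e_prev≈-0.099302; u=1·(-0.115960)+3/2·3.096459+3/2·(-0.099302)≈4.379775; next y=3/5·3.115960+1/4·4.379775≈2.964520

0 3 12.000 0.000
1 3 0.000 3.000
2 3 9.300 1.800
3 3 2.880 3.405
4 3 7.248 2.763
5 3 3.813 3.470
6 3 5.907 3.035
7 3 4.152 3.298
8 3 5.224 3.017
9 3 4.380 3.116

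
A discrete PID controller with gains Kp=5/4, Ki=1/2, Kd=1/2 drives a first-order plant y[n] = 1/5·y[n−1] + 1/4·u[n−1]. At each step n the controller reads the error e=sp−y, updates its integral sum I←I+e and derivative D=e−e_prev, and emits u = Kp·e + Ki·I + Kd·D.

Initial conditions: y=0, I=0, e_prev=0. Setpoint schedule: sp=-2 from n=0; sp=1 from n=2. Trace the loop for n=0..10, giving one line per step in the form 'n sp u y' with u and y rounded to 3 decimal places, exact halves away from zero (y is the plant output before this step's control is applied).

0 -2 -4.500 0.000
1 -2 -1.969 -1.125
2 1 2.864 -0.717
3 1 -0.476 0.572
4 1 1.681 -0.004
5 1 0.941 0.419
6 1 1.669 0.319
7 1 1.595 0.481
8 1 1.904 0.495
9 1 1.983 0.575
10 1 2.155 0.611

(exact arithmetic carried between steps; '≈' marks a value shown rounded to 6 d.p. or computed from one; I and e_prev carry over from the previous line; the table rounds u and y to 3 d.p., halves away from zero)
n=0: y=0, sp=-2, e=sp−y=-2; I=-2, D=e−e_prev=-2; u=5/4·(-2)+1/2·(-2)+1/2·(-2)=-4.5; next y=1/5·0+1/4·(-4.5)=-1.125
n=1: y=-1.125, sp=-2, e=sp−y=-0.875; I=-2.875, D=e−e_prev=1.125; u=5/4·(-0.875)+1/2·(-2.875)+1/2·1.125=-1.96875; next y=1/5·(-1.125)+1/4·(-1.96875)≈-0.717188
n=2: y≈-0.717188, sp=1, e=sp−y≈1.717188; I≈-1.157813, D=e−e_prev≈2.592188; u=5/4·1.717188+1/2·(-1.157813)+1/2·2.592188≈2.863672; next y=1/5·(-0.717188)+1/4·2.863672≈0.572480
n=3: y≈0.572480, sp=1, e=sp−y≈0.427520; I≈-0.730293, D=e−e_prev≈-1.289668; u=5/4·0.427520+1/2·(-0.730293)+1/2·(-1.289668)≈-0.475581; next y=1/5·0.572480+1/4·(-0.475581)≈-0.004399
n=4: y≈-0.004399, sp=1, e=sp−y≈1.004399; I≈0.274106, D=e−e_prev≈0.576880; u=5/4·1.004399+1/2·0.274106+1/2·0.576880≈1.680992; next y=1/5·(-0.004399)+1/4·1.680992≈0.419368
n=5: y≈0.419368, sp=1, e=sp−y≈0.580632; I≈0.854738, D=e−e_prev≈-0.423767; u=5/4·0.580632+1/2·0.854738+1/2·(-0.423767)≈0.941275; next y=1/5·0.419368+1/4·0.941275≈0.319192
n=6: y≈0.319192, sp=1, e=sp−y≈0.680808; I≈1.535546, D=e−e_prev≈0.100176; u=5/4·0.680808+1/2·1.535546+1/2·0.100176≈1.668870; next y=1/5·0.319192+1/4·1.668870≈0.481056
n=7: y≈0.481056, sp=1, e=sp−y≈0.518944; I≈2.054490, D=e−e_prev≈-0.161864; u=5/4·0.518944+1/2·2.054490+1/2·(-0.161864)≈1.594993; next y=1/5·0.481056+1/4·1.594993≈0.494959
n=8: y≈0.494959, sp=1, e=sp−y≈0.505041; I≈2.559530, D=e−e_prev≈-0.013903; u=5/4·0.505041+1/2·2.559530+1/2·(-0.013903)≈1.904114; next y=1/5·0.494959+1/4·1.904114≈0.575020
n=9: y≈0.575020, sp=1, e=sp−y≈0.424980; I≈2.984510, D=e−e_prev≈-0.080061; u=5/4·0.424980+1/2·2.984510+1/2·(-0.080061)≈1.983449; next y=1/5·0.575020+1/4·1.983449≈0.610866
n=10: y≈0.610866, sp=1, e=sp−y≈0.389134; I≈3.373643, D=e−e_prev≈-0.035846; u=5/4·0.389134+1/2·3.373643+1/2·(-0.035846)≈2.155316; next y=1/5·0.610866+1/4·2.155316≈0.661002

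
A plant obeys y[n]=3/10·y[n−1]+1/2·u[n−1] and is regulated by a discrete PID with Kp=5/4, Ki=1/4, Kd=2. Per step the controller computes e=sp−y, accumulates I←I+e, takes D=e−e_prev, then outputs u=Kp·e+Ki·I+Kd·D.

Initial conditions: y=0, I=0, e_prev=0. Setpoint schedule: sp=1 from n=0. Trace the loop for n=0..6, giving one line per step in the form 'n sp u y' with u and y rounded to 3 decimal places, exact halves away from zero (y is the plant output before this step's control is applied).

0 1 3.500 0.000
1 1 -4.375 1.750
2 1 10.881 -1.663
3 1 -18.393 4.942
4 1 38.126 -7.714
5 1 -70.628 16.749
6 1 138.994 -30.289

(exact arithmetic carried between steps; '≈' marks a value shown rounded to 6 d.p. or computed from one; I and e_prev carry over from the previous line; the table rounds u and y to 3 d.p., halves away from zero)
n=0: y=0, sp=1, e=sp−y=1; I=1, D=e−e_prev=1; u=5/4·1+1/4·1+2·1=3.5; next y=3/10·0+1/2·3.5=1.75
n=1: y=1.75, sp=1, e=sp−y=-0.75; I=0.25, D=e−e_prev=-1.75; u=5/4·(-0.75)+1/4·0.25+2·(-1.75)=-4.375; next y=3/10·1.75+1/2·(-4.375)=-1.6625
n=2: y=-1.6625, sp=1, e=sp−y=2.6625; I=2.9125, D=e−e_prev=3.4125; u=5/4·2.6625+1/4·2.9125+2·3.4125=10.88125; next y=3/10·(-1.6625)+1/2·10.88125=4.941875
n=3: y=4.941875, sp=1, e=sp−y=-3.941875; I=-1.029375, D=e−e_prev=-6.604375; u=5/4·(-3.941875)+1/4·(-1.029375)+2·(-6.604375)≈-18.393438; next y=3/10·4.941875+1/2·(-18.393438)≈-7.714156
n=4: y≈-7.714156, sp=1, e=sp−y≈8.714156; I≈7.684781, D=e−e_prev≈12.656031; u=5/4·8.714156+1/4·7.684781+2·12.656031≈38.125953; next y=3/10·(-7.714156)+1/2·38.125953≈16.748730
n=5: y≈16.748730, sp=1, e=sp−y≈-15.748730; I≈-8.063948, D=e−e_prev≈-24.462886; u=5/4·(-15.748730)+1/4·(-8.063948)+2·(-24.462886)≈-70.627671; next y=3/10·16.748730+1/2·(-70.627671)≈-30.289217
n=6: y≈-30.289217, sp=1, e=sp−y≈31.289217; I≈23.225268, D=e−e_prev≈47.037946; u=5/4·31.289217+1/4·23.225268+2·47.037946≈138.993731; next y=3/10·(-30.289217)+1/2·138.993731≈60.410100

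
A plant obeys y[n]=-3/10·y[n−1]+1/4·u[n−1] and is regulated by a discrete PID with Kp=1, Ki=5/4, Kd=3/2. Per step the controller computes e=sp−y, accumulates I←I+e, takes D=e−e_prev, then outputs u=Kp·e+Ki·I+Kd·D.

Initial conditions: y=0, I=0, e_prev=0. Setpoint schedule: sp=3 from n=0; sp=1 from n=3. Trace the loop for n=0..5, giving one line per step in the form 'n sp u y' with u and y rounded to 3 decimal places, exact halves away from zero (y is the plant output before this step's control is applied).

(exact arithmetic carried between steps; '≈' marks a value shown rounded to 6 d.p. or computed from one; I and e_prev carry over from the previous line; the table rounds u and y to 3 d.p., halves away from zero)
n=0: y=0, sp=3, e=sp−y=3; I=3, D=e−e_prev=3; u=1·3+5/4·3+3/2·3=11.25; next y=-3/10·0+1/4·11.25=2.8125
n=1: y=2.8125, sp=3, e=sp−y=0.1875; I=3.1875, D=e−e_prev=-2.8125; u=1·0.1875+5/4·3.1875+3/2·(-2.8125)=-0.046875; next y=-3/10·2.8125+1/4·(-0.046875)≈-0.855469
n=2: y≈-0.855469, sp=3, e=sp−y≈3.855469; I≈7.042969, D=e−e_prev≈3.667969; u=1·3.855469+5/4·7.042969+3/2·3.667969≈18.161133; next y=-3/10·(-0.855469)+1/4·18.161133≈4.796924
n=3: y≈4.796924, sp=1, e=sp−y≈-3.796924; I≈3.246045, D=e−e_prev≈-7.652393; u=1·(-3.796924)+5/4·3.246045+3/2·(-7.652393)≈-11.217957; next y=-3/10·4.796924+1/4·(-11.217957)≈-4.243566
n=4: y≈-4.243566, sp=1, e=sp−y≈5.243566; I≈8.489611, D=e−e_prev≈9.040490; u=1·5.243566+5/4·8.489611+3/2·9.040490≈29.416315; next y=-3/10·(-4.243566)+1/4·29.416315≈8.627149
n=5: y≈8.627149, sp=1, e=sp−y≈-7.627149; I≈0.862462, D=e−e_prev≈-12.870715; u=1·(-7.627149)+5/4·0.862462+3/2·(-12.870715)≈-25.855143; next y=-3/10·8.627149+1/4·(-25.855143)≈-9.051930

0 3 11.250 0.000
1 3 -0.047 2.813
2 3 18.161 -0.855
3 1 -11.218 4.797
4 1 29.416 -4.244
5 1 -25.855 8.627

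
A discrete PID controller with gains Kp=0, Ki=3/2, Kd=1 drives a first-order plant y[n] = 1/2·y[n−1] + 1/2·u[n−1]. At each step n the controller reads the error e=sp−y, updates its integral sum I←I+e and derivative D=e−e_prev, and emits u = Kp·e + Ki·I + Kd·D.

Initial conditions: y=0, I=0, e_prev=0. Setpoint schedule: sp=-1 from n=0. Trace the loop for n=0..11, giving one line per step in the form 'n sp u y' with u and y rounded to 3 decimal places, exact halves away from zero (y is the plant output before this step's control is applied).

0 -1 -2.500 0.000
1 -1 0.125 -1.250
2 -1 -2.469 -0.563
3 -1 -0.055 -1.516
4 -1 -2.061 -0.785
5 -1 -0.058 -1.423
6 -1 -1.767 -0.740
7 -1 -0.191 -1.254
8 -1 -1.652 -0.722
9 -1 -0.375 -1.187
10 -1 -1.575 -0.781
11 -1 -0.505 -1.178

(exact arithmetic carried between steps; '≈' marks a value shown rounded to 6 d.p. or computed from one; I and e_prev carry over from the previous line; the table rounds u and y to 3 d.p., halves away from zero)
n=0: y=0, sp=-1, e=sp−y=-1; I=-1, D=e−e_prev=-1; u=0·(-1)+3/2·(-1)+1·(-1)=-2.5; next y=1/2·0+1/2·(-2.5)=-1.25
n=1: y=-1.25, sp=-1, e=sp−y=0.25; I=-0.75, D=e−e_prev=1.25; u=0·0.25+3/2·(-0.75)+1·1.25=0.125; next y=1/2·(-1.25)+1/2·0.125=-0.5625
n=2: y=-0.5625, sp=-1, e=sp−y=-0.4375; I=-1.1875, D=e−e_prev=-0.6875; u=0·(-0.4375)+3/2·(-1.1875)+1·(-0.6875)=-2.46875; next y=1/2·(-0.5625)+1/2·(-2.46875)=-1.515625
n=3: y=-1.515625, sp=-1, e=sp−y=0.515625; I=-0.671875, D=e−e_prev=0.953125; u=0·0.515625+3/2·(-0.671875)+1·0.953125≈-0.054688; next y=1/2·(-1.515625)+1/2·(-0.054688)≈-0.785156
n=4: y≈-0.785156, sp=-1, e=sp−y≈-0.214844; I≈-0.886719, D=e−e_prev≈-0.730469; u=0·(-0.214844)+3/2·(-0.886719)+1·(-0.730469)≈-2.060547; next y=1/2·(-0.785156)+1/2·(-2.060547)≈-1.422852
n=5: y≈-1.422852, sp=-1, e=sp−y≈0.422852; I≈-0.463867, D=e−e_prev≈0.637695; u=0·0.422852+3/2·(-0.463867)+1·0.637695≈-0.058105; next y=1/2·(-1.422852)+1/2·(-0.058105)≈-0.740479
n=6: y≈-0.740479, sp=-1, e=sp−y≈-0.259521; I≈-0.723389, D=e−e_prev≈-0.682373; u=0·(-0.259521)+3/2·(-0.723389)+1·(-0.682373)≈-1.767456; next y=1/2·(-0.740479)+1/2·(-1.767456)≈-1.253967
n=7: y≈-1.253967, sp=-1, e=sp−y≈0.253967; I≈-0.469421, D=e−e_prev≈0.513489; u=0·0.253967+3/2·(-0.469421)+1·0.513489≈-0.190643; next y=1/2·(-1.253967)+1/2·(-0.190643)≈-0.722305
n=8: y≈-0.722305, sp=-1, e=sp−y≈-0.277695; I≈-0.747116, D=e−e_prev≈-0.531662; u=0·(-0.277695)+3/2·(-0.747116)+1·(-0.531662)≈-1.652336; next y=1/2·(-0.722305)+1/2·(-1.652336)≈-1.187321
n=9: y≈-1.187321, sp=-1, e=sp−y≈0.187321; I≈-0.559795, D=e−e_prev≈0.465015; u=0·0.187321+3/2·(-0.559795)+1·0.465015≈-0.374678; next y=1/2·(-1.187321)+1/2·(-0.374678)≈-0.780999
n=10: y≈-0.780999, sp=-1, e=sp−y≈-0.219001; I≈-0.778796, D=e−e_prev≈-0.406322; u=0·(-0.219001)+3/2·(-0.778796)+1·(-0.406322)≈-1.574516; next y=1/2·(-0.780999)+1/2·(-1.574516)≈-1.177758
n=11: y≈-1.177758, sp=-1, e=sp−y≈0.177758; I≈-0.601039, D=e−e_prev≈0.396758; u=0·0.177758+3/2·(-0.601039)+1·0.396758≈-0.504800; next y=1/2·(-1.177758)+1/2·(-0.504800)≈-0.841279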